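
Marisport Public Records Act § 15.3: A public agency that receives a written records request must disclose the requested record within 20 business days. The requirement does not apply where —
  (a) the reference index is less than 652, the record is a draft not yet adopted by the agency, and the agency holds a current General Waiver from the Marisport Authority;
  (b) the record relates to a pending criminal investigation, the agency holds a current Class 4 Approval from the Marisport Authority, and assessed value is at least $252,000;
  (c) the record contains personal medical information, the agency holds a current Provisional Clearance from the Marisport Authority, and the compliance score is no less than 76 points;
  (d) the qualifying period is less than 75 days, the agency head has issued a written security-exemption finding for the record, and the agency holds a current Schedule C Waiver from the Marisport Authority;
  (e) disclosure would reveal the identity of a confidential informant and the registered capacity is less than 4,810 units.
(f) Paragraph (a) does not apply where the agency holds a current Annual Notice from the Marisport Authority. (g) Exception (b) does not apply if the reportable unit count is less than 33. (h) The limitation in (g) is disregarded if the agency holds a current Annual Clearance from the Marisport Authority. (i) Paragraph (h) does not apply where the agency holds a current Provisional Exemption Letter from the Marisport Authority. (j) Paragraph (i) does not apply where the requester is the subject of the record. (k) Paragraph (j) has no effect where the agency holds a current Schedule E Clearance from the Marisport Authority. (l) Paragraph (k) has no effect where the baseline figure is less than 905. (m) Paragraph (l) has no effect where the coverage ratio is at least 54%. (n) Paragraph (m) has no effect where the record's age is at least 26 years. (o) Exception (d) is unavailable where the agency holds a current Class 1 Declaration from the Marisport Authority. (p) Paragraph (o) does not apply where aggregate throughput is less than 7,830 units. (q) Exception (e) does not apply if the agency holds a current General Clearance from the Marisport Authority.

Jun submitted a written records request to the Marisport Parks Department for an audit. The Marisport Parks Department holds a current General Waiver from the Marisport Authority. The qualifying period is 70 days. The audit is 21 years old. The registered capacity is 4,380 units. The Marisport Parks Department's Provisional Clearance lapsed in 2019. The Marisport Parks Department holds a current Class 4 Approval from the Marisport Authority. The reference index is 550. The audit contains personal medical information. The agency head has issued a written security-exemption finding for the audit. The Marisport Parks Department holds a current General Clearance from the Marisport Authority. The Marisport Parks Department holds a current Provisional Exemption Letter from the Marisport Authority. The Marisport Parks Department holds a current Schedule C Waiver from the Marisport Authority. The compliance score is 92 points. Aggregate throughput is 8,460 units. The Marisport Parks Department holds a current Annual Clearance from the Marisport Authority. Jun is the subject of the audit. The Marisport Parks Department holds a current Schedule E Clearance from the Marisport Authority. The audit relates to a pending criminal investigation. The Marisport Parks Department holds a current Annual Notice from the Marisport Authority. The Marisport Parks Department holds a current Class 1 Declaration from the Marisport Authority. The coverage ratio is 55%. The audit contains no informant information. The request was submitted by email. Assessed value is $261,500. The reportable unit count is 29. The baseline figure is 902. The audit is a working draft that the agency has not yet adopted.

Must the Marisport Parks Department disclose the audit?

Yes — the Marisport Parks Department must disclose the audit.

Exception (a): the reference index is 550, less than the 652 limit; the audit is an unadopted draft; a current General Waiver is held — every condition holds. But applying paragraph (f): (f) operates against (a): a current Annual Notice is held. (a) is therefore removed.
Exception (b): the audit relates to a pending investigation; a current Class 4 Approval is held; assessed value is $261,500, meeting the $252,000 threshold — every condition holds. However, paragraphs (g)–(n) must be considered: (g) is engaged — the reportable unit count is 29, less than the 33 limit. (h) is engaged (a current Annual Clearance is held), but is overridden by (i): (i) operates against (h): a current Provisional Exemption Letter is held. (j) would limit (i) — Jun is the subject of the audit — but (k) sets (j) aside: (k) operates against (j): a current Schedule E Clearance is held. (l) operates (the baseline figure is 902, less than the 905 limit), but is overridden by (m): (m) is triggered — the coverage ratio is 55%, meeting the 54% threshold. (n) is inapplicable (the record's age is 21 years, short of 26 years), so (m) stands. So (b) is unavailable.
Exception (c) requires that the agency holds a current Provisional Clearance from the Marisport Authority; but the Provisional Clearance is not current, so (c) is unavailable.
Exception (d) is satisfied on its face — the qualifying period is 70 days, less than the 75 days limit; a written security-exemption finding has been issued; a current Schedule C Waiver is held. However, paragraphs (o)–(p) must be considered: (o) operates against (d): a current Class 1 Declaration is held. (p) is not engaged (aggregate throughput is 8,460 units, not less than 7,830 units), so (o) stands. Exception (d) does not apply.
Exception (e) does not apply: the audit contains no informant information.
No exception applies. The general rule governs.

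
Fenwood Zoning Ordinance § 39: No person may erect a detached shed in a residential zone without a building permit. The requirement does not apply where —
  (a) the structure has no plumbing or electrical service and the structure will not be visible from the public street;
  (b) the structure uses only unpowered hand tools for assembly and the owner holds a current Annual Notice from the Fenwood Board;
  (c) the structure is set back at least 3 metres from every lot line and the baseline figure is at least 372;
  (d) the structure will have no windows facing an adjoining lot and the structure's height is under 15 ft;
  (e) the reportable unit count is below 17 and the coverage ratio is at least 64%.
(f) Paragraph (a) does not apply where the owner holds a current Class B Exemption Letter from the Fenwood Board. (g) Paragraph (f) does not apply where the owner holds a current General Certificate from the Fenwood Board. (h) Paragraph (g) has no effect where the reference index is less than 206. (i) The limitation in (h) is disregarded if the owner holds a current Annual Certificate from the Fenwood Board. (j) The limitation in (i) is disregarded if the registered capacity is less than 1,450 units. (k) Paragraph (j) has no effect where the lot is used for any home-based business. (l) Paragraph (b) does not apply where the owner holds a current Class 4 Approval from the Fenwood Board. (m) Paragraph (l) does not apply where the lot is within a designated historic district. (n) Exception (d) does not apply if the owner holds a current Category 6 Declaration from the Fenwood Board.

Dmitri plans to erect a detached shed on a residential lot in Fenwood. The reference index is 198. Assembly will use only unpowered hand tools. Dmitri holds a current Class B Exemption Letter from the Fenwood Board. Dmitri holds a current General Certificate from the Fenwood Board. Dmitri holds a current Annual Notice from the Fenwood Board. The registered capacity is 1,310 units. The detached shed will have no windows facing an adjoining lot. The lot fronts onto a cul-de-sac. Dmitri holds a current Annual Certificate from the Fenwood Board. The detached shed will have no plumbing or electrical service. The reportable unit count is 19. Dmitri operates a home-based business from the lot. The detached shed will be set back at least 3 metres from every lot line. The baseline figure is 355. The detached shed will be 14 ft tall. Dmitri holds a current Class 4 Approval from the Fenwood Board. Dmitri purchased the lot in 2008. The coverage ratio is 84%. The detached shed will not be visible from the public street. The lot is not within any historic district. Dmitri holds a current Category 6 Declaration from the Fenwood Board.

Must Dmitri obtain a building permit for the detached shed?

Exception (a) is satisfied on its face — there is no plumbing or electrical service; the structure will not be visible from the street. Under paragraphs (f)–(k): (f) applies (a current Class B Exemption Letter is held), but is overridden by (g): (g) is engaged — a current General Certificate is held. (h) would limit (g) — the reference index is 198, less than the 206 limit — but (i) sets (h) aside: (i) operates against (h): a current Annual Certificate is held. (j) would limit (i) — the registered capacity is 1,310 units, less than the 1,450 units limit — but (k) sets (j) aside: (k) applies — a home-based business operates on the lot. So (a) applies.
Exception (b) is satisfied on its face — assembly uses only hand tools; a current Annual Notice is held. But applying paragraphs (l)–(m): (l) operates — a current Class 4 Approval is held. (m) is not engaged (the lot is not in a historic district), so (l) stands. (b) is therefore removed.
Exception (c) requires that the baseline figure is at least 372; but the baseline figure is 355, short of 372, so (c) is unavailable.
Exception (d)'s conditions are all satisfied: no windows face an adjoining lot; the structure's height is 14 ft, under the 15 ft limit. However, paragraph (n) must be considered: (n) operates against (d): a current Category 6 Declaration is held. Exception (d) does not apply.
Exception (e) does not apply: the reportable unit count is 19, not below 17.

No — exception (a) applies; Dmitri does not need a building permit.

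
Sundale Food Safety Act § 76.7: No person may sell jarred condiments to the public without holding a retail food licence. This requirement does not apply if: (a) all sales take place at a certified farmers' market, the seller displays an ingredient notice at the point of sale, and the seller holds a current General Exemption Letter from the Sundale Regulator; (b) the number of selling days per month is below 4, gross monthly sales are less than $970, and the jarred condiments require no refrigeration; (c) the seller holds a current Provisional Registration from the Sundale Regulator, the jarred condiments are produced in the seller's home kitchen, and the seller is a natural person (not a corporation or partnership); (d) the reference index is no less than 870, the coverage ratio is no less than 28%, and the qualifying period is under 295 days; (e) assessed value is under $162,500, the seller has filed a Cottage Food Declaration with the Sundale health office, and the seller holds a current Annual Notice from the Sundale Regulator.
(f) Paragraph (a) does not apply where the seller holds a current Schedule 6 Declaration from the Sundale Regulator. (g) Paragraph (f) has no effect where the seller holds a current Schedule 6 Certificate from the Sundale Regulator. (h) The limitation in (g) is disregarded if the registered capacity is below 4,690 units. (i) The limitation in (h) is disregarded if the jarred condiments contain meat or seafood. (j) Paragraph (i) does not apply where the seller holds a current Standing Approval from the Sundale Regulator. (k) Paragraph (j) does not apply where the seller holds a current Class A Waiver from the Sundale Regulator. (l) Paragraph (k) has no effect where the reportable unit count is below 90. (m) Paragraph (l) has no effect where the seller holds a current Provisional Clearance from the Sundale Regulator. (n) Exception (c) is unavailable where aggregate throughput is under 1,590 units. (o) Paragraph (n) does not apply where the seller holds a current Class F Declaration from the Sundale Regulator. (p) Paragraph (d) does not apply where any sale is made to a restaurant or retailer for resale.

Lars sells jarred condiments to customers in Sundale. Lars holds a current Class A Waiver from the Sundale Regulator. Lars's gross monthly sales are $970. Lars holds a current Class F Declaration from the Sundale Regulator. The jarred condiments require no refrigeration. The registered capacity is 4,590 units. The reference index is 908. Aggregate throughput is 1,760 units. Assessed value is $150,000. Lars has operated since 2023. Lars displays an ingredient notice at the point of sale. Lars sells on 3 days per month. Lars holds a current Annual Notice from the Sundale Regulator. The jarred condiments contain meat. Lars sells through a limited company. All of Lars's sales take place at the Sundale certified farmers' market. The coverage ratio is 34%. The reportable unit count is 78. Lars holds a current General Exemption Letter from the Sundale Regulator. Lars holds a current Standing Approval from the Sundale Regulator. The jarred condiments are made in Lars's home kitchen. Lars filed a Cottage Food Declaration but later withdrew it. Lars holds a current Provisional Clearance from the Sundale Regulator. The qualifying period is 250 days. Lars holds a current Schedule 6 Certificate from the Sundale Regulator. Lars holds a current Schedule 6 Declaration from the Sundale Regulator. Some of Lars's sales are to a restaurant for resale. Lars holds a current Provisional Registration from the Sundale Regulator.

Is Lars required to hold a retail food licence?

No — exception (a) applies; Lars is not required to hold a retail food licence.

Exception (a): all sales are at a certified farmers' market; an ingredient notice is displayed; a current General Exemption Letter is held — every condition holds. Applying paragraphs (f)–(m): (f) applies (a current Schedule 6 Declaration is held), but is displaced by (g): (g) applies — a current Schedule 6 Certificate is held. (h) applies (the registered capacity is 4,590 units, below the 4,690 units limit), but is set aside by (i): (i) operates against (h): the jarred condiments contain meat. (j) would limit (i) — a current Standing Approval is held — but (k) sets (j) aside: (k) operates — a current Class A Waiver is held. (l) would limit (k) — the reportable unit count is 78, below the 90 limit — but (m) sets (l) aside: (m) applies — a current Provisional Clearance is held. Exception (a) stands.
Exception (b) requires that gross monthly sales are less than $970; but gross monthly sales are $970, not less than $970, so (b) is unavailable.
Exception (c) does not apply: the seller operates through a limited company.
Exception (d) is satisfied on its face — the reference index is 908, meeting the 870 threshold; the coverage ratio is 34%, meeting the 28% threshold; the qualifying period is 250 days, under the 295 days limit. But: (p) operates — some sales are to a restaurant for resale. Exception (d) does not apply.
Exception (e) does not apply: the Cottage Food Declaration was withdrawn.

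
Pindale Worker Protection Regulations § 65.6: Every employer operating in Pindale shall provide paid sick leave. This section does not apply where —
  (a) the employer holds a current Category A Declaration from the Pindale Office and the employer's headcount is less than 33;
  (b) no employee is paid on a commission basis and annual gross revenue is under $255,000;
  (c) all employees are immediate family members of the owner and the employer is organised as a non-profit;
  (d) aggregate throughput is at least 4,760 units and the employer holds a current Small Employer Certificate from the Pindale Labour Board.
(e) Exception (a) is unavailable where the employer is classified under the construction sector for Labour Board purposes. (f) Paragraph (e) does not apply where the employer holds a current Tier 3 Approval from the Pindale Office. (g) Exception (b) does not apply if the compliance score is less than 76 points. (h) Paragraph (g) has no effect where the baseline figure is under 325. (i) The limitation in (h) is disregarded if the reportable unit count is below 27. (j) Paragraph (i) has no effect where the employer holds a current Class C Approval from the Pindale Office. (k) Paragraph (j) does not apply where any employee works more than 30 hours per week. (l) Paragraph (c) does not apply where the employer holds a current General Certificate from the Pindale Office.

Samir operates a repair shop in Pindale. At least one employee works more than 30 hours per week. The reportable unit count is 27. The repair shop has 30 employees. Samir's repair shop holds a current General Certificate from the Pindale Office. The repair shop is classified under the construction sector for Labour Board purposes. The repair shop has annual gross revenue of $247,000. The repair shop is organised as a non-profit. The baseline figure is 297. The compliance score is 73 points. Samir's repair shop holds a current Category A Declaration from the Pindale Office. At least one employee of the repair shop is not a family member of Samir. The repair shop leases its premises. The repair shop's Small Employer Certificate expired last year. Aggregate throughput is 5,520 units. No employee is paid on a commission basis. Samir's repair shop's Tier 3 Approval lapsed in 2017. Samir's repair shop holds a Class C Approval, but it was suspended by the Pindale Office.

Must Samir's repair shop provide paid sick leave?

No — exception (b) applies; Samir's repair shop is not required to provide paid sick leave.

Exception (a)'s conditions are all satisfied: a current Category A Declaration is held; the employer's headcount is 30, less than the 33 limit. But: (e) is triggered — the repair shop is classified under the construction sector. (f) is inapplicable (the Tier 3 Approval is not current), so (e) stands. Exception (a) does not apply.
Exception (b) is satisfied on its face — no employee is paid on commission; annual gross revenue is $247,000, under the $255,000 limit. Under paragraphs (g)–(k): (g) would limit (b) — the compliance score is 73 points, less than the 76 points limit — but (h) sets (g) aside: (h) operates against (g): the baseline figure is 297, under the 325 limit. (i) is not engaged (the reportable unit count is 27, not below 27), so (h) stands. Exception (b) stands.
Exception (c) fails — at least one employee is not a family member.
Exception (d) does not apply: the Small Employer Certificate has expired.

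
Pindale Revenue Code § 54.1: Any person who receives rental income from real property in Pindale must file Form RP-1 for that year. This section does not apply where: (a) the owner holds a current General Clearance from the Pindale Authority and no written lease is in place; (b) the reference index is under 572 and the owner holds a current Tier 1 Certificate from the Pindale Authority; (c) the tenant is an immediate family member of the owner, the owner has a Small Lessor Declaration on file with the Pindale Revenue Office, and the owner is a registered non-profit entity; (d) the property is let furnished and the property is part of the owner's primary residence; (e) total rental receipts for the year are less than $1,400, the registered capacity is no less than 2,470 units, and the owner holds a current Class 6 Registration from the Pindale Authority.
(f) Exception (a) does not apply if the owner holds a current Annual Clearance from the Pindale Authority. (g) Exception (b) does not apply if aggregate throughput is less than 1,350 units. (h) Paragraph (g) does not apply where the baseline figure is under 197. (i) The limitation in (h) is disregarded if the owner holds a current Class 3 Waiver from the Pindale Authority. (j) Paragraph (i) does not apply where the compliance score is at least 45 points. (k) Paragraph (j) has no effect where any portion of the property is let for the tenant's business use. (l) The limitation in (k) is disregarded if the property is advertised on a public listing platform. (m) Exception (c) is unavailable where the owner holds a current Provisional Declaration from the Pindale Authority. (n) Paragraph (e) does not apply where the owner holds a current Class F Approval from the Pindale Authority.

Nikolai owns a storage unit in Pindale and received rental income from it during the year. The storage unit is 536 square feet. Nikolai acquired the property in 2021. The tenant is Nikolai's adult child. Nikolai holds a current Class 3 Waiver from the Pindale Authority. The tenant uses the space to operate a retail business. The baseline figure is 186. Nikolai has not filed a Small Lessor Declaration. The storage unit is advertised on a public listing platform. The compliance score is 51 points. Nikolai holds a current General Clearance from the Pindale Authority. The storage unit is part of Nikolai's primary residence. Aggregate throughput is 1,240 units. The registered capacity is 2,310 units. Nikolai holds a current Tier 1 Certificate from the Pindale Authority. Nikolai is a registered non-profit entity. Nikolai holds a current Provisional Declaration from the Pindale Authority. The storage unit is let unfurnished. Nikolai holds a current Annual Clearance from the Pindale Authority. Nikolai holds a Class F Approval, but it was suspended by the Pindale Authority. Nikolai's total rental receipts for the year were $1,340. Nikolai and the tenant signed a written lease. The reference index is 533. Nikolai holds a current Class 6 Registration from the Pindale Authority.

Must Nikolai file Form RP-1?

No — exception (b) applies; Nikolai is not required to file Form RP-1.

Exception (a) does not apply: a written lease is in place.
Exception (b) is satisfied on its face — the reference index is 533, under the 572 limit; a current Tier 1 Certificate is held. Applying paragraphs (g)–(l): (g) is engaged (aggregate throughput is 1,240 units, less than the 1,350 units limit), but is overridden by (h): (h) is triggered — the baseline figure is 186, under the 197 limit. (i) would limit (h) — a current Class 3 Waiver is held — but (j) sets (i) aside: (j) applies — the compliance score is 51 points, meeting the 45 points threshold. (k) is triggered (the space is let for business use), but is displaced by (l): (l) operates against (k): the property is publicly advertised. (b) remains available.
Exception (c) requires that the owner has a Small Lessor Declaration on file with the Pindale Revenue Office; but no Small Lessor Declaration is on file, so (c) is unavailable.
Exception (d) does not apply: the property is let unfurnished.
Exception (e) fails — the registered capacity is 2,310 units, short of 2,470 units.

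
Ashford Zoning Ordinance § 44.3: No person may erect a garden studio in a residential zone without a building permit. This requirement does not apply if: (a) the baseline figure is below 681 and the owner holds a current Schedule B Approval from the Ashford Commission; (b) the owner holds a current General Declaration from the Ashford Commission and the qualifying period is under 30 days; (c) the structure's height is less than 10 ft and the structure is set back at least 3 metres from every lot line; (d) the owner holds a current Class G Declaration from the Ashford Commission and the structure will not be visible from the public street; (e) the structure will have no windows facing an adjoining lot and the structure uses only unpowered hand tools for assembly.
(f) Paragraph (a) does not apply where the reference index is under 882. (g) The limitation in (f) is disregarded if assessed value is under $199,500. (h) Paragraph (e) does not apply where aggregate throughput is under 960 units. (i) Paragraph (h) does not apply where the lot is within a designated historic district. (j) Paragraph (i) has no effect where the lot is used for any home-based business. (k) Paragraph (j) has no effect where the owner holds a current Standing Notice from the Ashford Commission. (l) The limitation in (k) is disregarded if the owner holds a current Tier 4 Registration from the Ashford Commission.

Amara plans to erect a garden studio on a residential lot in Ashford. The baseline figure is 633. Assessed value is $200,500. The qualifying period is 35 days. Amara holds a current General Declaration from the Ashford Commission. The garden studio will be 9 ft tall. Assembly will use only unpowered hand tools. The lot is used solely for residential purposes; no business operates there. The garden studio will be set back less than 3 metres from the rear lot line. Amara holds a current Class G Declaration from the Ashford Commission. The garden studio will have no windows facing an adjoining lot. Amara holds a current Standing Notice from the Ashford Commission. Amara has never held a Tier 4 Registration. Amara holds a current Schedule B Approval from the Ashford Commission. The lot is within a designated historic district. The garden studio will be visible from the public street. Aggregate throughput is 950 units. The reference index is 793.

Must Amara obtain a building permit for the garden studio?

Exception (a): the baseline figure is 633, below the 681 limit; a current Schedule B Approval is held — every condition holds. But applying paragraphs (f)–(g): (f) operates against (a): the reference index is 793, under the 882 limit. (g), which would lift (f), is not engaged — assessed value is $200,500, not under $199,500. (a) is therefore removed.
Exception (b) requires that the qualifying period is under 30 days; but the qualifying period is 35 days, not under 30 days, so (b) is unavailable.
Exception (c) does not apply: the rear setback is under 3 m.
Exception (d) does not apply: the structure will be visible from the street.
All of (e)'s requirements are met (no windows face an adjoining lot; assembly uses only hand tools). Applying paragraphs (h)–(l): (h) would limit (e) — aggregate throughput is 950 units, under the 960 units limit — but (i) sets (h) aside: (i) is engaged — the lot is in a historic district. (j) is not engaged (the lot is solely residential), so (i) stands. So (e) applies.

No — exception (e) applies; Amara does not need a building permit.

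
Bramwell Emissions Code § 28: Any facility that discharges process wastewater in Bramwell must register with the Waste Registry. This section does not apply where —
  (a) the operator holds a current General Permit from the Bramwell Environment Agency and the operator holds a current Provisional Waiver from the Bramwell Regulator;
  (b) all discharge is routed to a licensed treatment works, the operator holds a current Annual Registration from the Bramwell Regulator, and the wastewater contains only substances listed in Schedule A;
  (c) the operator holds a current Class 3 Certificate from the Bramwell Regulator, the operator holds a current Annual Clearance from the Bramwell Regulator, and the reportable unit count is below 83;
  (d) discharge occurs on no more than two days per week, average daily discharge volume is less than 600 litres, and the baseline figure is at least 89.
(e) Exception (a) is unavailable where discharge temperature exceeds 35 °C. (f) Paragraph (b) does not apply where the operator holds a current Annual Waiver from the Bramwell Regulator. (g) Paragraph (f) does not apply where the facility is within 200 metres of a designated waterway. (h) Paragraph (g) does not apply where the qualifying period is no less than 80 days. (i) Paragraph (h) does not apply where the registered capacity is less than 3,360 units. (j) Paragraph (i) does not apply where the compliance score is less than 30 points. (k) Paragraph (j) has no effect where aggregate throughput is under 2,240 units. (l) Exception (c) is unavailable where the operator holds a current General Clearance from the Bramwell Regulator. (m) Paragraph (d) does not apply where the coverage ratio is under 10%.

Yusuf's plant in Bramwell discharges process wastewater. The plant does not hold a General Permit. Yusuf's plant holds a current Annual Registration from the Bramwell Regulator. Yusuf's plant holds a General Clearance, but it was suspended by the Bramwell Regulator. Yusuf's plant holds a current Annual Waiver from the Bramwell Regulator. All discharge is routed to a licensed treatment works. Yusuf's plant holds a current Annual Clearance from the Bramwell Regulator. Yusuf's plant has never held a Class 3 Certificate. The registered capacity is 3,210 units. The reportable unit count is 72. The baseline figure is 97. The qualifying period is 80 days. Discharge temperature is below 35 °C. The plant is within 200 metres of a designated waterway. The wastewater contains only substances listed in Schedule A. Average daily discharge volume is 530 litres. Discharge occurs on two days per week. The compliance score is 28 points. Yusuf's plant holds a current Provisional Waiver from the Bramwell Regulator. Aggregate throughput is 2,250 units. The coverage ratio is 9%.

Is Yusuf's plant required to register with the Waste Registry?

Exception (a) does not apply: no General Permit is held.
All of (b)'s requirements are met (discharge is routed to a licensed treatment works; a current Annual Registration is held; the wastewater is Schedule-A-only). But applying paragraphs (f)–(k): (f) operates against (b): a current Annual Waiver is held. (g) applies (the plant is within 200 m of a designated waterway), but is displaced by (h): (h) applies — the qualifying period is 80 days, meeting the 80 days threshold. (i) is engaged (the registered capacity is 3,210 units, less than the 3,360 units limit), but is displaced by (j): (j) is engaged — the compliance score is 28 points, less than the 30 points limit. (k), which would lift (j), is not triggered — aggregate throughput is 2,250 units, not under 2,240 units. (b) is therefore removed.
Exception (c) does not apply: no current Class 3 Certificate is held.
Exception (d): discharge occurs on no more than two days per week; average daily discharge volume is 530 litres, less than the 600 litres limit; the baseline figure is 97, meeting the 89 threshold — every condition holds. However, paragraph (m) must be considered: (m) operates — the coverage ratio is 9%, under the 10% limit. (d) is therefore removed.
None of the exceptions is available; § 28 applies in full.

Yes — Yusuf's plant must register with the Waste Registry.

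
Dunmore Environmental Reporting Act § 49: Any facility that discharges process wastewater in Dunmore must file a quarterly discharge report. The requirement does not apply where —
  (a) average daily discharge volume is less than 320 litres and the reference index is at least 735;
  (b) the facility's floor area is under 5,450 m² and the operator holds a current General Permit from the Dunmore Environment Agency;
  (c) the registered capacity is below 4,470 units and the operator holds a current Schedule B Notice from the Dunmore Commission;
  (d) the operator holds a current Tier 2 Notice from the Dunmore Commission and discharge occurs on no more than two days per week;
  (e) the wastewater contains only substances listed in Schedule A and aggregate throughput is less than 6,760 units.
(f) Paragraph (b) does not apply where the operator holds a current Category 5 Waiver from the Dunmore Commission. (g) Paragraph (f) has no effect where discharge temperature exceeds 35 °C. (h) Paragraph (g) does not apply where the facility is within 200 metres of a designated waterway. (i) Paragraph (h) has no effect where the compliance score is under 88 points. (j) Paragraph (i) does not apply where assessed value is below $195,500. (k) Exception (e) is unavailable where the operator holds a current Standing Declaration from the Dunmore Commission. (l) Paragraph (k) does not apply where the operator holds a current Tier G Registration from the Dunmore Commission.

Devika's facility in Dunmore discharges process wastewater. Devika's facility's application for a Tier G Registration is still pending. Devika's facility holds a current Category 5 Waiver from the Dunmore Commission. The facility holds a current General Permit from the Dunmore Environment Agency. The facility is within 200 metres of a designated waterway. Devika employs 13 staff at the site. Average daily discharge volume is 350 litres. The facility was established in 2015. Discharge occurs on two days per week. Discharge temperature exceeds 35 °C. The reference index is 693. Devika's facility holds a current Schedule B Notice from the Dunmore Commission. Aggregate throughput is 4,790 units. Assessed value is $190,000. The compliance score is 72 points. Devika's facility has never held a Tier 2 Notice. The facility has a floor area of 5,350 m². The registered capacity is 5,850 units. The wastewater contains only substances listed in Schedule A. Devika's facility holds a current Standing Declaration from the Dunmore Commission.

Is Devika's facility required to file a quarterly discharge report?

Exception (a) fails — average daily discharge volume is 350 litres, not less than 320 litres.
Exception (b) is satisfied on its face — the facility's floor area is 5,350 m², under the 5,450 m² limit; a current General Permit is held. But applying paragraphs (f)–(j): (f) operates against (b): a current Category 5 Waiver is held. (g) is triggered (discharge temperature exceeds 35 °C), but yields to (h): (h) is engaged — the facility is within 200 m of a designated waterway. (i) is triggered (the compliance score is 72 points, under the 88 points limit), but is set aside by (j): (j) operates against (i): assessed value is $190,000, below the $195,500 limit. So (b) is unavailable.
Exception (c) fails — the registered capacity is 5,850 units, not below 4,470 units.
Exception (d) requires that the operator holds a current Tier 2 Notice from the Dunmore Commission; but the Tier 2 Notice is not current, so (d) is unavailable.
Exception (e)'s conditions are all satisfied: the wastewater is Schedule-A-only; aggregate throughput is 4,790 units, less than the 6,760 units limit. However, paragraphs (k)–(l) must be considered: (k) operates — a current Standing Declaration is held. (l) is not triggered (no current Tier G Registration is held), so (k) stands. Exception (e) does not apply.
None of the exceptions is available; § 49 applies in full.

Yes — Devika's facility must file a quarterly discharge report.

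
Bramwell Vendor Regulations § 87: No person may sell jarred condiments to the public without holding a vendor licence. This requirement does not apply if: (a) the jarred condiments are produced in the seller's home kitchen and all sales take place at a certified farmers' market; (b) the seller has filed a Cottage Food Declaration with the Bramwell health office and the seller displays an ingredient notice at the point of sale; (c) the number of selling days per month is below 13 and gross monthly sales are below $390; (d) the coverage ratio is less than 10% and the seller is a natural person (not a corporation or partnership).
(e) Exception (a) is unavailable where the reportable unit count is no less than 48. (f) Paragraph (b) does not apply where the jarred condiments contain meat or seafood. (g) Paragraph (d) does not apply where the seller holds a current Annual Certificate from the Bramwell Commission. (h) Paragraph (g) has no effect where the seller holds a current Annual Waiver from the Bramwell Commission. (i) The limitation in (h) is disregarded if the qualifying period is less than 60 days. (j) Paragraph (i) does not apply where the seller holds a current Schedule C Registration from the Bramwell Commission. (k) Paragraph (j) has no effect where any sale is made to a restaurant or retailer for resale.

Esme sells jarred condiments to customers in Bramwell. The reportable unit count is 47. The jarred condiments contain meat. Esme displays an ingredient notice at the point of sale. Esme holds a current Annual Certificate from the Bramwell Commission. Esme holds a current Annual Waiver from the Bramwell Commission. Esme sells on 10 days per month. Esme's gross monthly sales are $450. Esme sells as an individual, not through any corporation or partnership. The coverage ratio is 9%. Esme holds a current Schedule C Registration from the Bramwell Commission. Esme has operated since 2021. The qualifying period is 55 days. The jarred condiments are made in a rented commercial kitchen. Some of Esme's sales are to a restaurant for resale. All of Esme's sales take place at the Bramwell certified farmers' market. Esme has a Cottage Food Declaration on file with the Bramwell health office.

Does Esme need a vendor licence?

Yes — Esme must hold a vendor licence.

Exception (a) does not apply: the jarred condiments are made in a commercial kitchen, not a home kitchen.
Exception (b)'s conditions are all satisfied: a Cottage Food Declaration is on file; an ingredient notice is displayed. However, paragraph (f) must be considered: (f) applies — the jarred condiments contain meat. So (b) is unavailable.
Exception (c) fails — gross monthly sales are $450, not below $390.
Exception (d) is satisfied on its face — the coverage ratio is 9%, less than the 10% limit; the seller is a natural person. But applying paragraphs (g)–(k): (g) applies — a current Annual Certificate is held. (h) operates (a current Annual Waiver is held), but is set aside by (i): (i) operates — the qualifying period is 55 days, less than the 60 days limit. (j) applies (a current Schedule C Registration is held), but is overridden by (k): (k) applies — some sales are to a restaurant for resale. (d) is therefore removed.
No exception applies. The general rule governs.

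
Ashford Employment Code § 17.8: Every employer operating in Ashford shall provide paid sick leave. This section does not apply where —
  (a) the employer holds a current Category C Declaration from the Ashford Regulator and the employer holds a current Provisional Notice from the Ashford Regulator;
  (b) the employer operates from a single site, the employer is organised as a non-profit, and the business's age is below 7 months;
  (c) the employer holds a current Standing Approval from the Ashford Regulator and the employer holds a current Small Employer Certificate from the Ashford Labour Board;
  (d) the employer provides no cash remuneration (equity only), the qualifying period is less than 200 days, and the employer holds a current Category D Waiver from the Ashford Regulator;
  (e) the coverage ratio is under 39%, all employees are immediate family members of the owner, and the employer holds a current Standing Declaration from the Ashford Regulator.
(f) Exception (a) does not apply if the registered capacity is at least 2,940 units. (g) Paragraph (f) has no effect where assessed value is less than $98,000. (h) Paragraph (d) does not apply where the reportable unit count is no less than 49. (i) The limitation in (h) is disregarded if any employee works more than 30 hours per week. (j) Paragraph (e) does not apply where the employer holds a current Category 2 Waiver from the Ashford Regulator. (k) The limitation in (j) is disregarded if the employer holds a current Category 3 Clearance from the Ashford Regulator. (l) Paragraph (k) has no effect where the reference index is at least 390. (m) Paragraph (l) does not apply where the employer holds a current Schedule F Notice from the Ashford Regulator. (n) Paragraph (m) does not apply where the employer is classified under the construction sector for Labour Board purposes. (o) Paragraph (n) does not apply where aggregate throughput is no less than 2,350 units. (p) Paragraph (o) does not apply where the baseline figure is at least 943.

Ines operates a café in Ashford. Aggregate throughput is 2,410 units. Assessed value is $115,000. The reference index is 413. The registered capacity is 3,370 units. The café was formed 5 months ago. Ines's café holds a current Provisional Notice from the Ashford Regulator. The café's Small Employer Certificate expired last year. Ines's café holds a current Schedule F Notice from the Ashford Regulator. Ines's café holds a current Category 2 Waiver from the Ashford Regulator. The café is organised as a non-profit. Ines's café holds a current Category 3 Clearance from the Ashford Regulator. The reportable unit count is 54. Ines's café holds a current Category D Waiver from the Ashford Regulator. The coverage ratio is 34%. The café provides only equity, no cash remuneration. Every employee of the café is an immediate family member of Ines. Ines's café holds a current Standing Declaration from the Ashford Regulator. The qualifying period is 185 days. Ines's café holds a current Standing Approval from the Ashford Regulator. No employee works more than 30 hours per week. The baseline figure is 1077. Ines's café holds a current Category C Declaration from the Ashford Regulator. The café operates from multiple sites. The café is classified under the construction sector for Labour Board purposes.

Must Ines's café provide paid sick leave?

Yes — Ines's café must provide paid sick leave.

Exception (a): a current Category C Declaration is held; a current Provisional Notice is held — every condition holds. But: (f) operates against (a): the registered capacity is 3,370 units, meeting the 2,940 units threshold. (g) does not operate here (assessed value is $115,000, not less than $98,000), so (f) stands. Exception (a) does not apply.
Exception (b) requires that the employer operates from a single site; but the employer operates from multiple sites, so (b) is unavailable.
Exception (c) fails — the Small Employer Certificate has expired.
Exception (d) is satisfied on its face — remuneration is equity-only; the qualifying period is 185 days, less than the 200 days limit; a current Category D Waiver is held. But: (h) operates — the reportable unit count is 54, meeting the 49 threshold. (i), which would lift (h), is inapplicable — no employee exceeds 30 hours/week. (d) is therefore removed.
Exception (e): the coverage ratio is 34%, under the 39% limit; every employee is an immediate family member; a current Standing Declaration is held — every condition holds. But applying paragraphs (j)–(p): (j) applies — a current Category 2 Waiver is held. (k) is engaged (a current Category 3 Clearance is held), but is set aside by (l): (l) applies — the reference index is 413, meeting the 390 threshold. (m) would limit (l) — a current Schedule F Notice is held — but (n) sets (m) aside: (n) is triggered — the café is classified under the construction sector. (o) is triggered (aggregate throughput is 2,410 units, meeting the 2,350 units threshold), but is itself disapplied by (p): (p) operates against (o): the baseline figure is 1,077, meeting the 943 threshold. Exception (e) does not apply.
No exception applies. The general rule governs.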